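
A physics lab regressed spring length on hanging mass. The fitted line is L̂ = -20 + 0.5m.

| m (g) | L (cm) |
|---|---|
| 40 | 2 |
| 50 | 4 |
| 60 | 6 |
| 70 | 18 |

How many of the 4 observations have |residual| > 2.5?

2

m=40: L̂ = -20 + 0.5·40 = 0; r = 2 − 0 = 2
m=50: L̂ = -20 + 0.5·50 = 5; r = 4 − 5 = -1
m=60: L̂ = -20 + 0.5·60 = 10; r = 6 − 10 = -4
m=70: L̂ = -20 + 0.5·70 = 15; r = 18 − 15 = 3
|r| > 2.5: m=60 (|r|=4), m=70 (|r|=3) → 2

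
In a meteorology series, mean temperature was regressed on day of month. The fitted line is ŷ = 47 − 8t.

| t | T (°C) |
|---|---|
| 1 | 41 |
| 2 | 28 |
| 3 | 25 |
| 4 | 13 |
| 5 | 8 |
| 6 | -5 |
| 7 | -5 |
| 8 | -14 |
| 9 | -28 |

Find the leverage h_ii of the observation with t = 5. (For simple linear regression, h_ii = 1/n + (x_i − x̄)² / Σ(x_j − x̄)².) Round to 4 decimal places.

t̄ = (1 + 2 + 3 + 4 + 5 + 6 + 7 + 8 + 9)/9 = 5
Σ(t − t̄)² = 16 + 9 + 4 + 1 + 0 + 1 + 4 + 9 + 16 = 60
h = 1/9 + (0)²/60 = 0.111111 + 0 = 0.1111

h = 0.1111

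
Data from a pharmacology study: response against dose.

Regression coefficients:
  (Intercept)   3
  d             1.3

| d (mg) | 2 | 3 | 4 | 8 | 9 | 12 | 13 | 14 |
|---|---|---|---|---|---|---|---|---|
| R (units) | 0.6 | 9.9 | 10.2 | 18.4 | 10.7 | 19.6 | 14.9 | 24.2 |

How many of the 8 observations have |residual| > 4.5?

3

d=2: R̂ = 3 + 1.3·2 = 5.6; e = 0.6 − 5.6 = -5
d=3: R̂ = 3 + 1.3·3 = 6.9; e = 9.9 − 6.9 = 3
d=4: R̂ = 3 + 1.3·4 = 8.2; e = 10.2 − 8.2 = 2
d=8: R̂ = 3 + 1.3·8 = 13.4; e = 18.4 − 13.4 = 5
d=9: R̂ = 3 + 1.3·9 = 14.7; e = 10.7 − 14.7 = -4
d=12: R̂ = 3 + 1.3·12 = 18.6; e = 19.6 − 18.6 = 1
d=13: R̂ = 3 + 1.3·13 = 19.9; e = 14.9 − 19.9 = -5
d=14: R̂ = 3 + 1.3·14 = 21.2; e = 24.2 − 21.2 = 3
|e| > 4.5: d=2 (|e|=5), d=8 (|e|=5), d=13 (|e|=5) → 3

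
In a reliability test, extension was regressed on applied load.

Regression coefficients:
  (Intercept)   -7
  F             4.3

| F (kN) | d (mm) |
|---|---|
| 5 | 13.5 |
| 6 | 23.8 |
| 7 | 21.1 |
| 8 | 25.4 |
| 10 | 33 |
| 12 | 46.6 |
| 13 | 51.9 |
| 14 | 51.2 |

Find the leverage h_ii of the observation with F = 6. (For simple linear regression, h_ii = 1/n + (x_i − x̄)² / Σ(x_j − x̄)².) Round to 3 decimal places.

h = 0.268

F̄ = (5 + 6 + 7 + 8 + 10 + 12 + 13 + 14)/8 = 9.375
Σ(F − F̄)² = 19.1406 + 11.3906 + 5.64062 + 1.89062 + 0.390625 + 6.89062 + 13.1406 + 21.3906 = 79.875
h = 1/8 + (-3.375)²/79.875 = 0.125 + 0.142606 = 0.268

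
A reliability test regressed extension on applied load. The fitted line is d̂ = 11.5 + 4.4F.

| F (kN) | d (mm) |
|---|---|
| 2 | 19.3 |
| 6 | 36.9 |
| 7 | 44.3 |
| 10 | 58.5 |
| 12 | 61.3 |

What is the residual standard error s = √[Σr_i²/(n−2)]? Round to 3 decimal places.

s = 2.828

F=2: d̂ = 11.5 + 4.4·2 = 20.3; r = 19.3 − 20.3 = -1
F=6: d̂ = 11.5 + 4.4·6 = 37.9; r = 36.9 − 37.9 = -1
F=7: d̂ = 11.5 + 4.4·7 = 42.3; r = 44.3 − 42.3 = 2
F=10: d̂ = 11.5 + 4.4·10 = 55.5; r = 58.5 − 55.5 = 3
F=12: d̂ = 11.5 + 4.4·12 = 64.3; r = 61.3 − 64.3 = -3
SSE = 1 + 1 + 4 + 9 + 9 = 24
s = √(24/3) = √8 ≈ 2.828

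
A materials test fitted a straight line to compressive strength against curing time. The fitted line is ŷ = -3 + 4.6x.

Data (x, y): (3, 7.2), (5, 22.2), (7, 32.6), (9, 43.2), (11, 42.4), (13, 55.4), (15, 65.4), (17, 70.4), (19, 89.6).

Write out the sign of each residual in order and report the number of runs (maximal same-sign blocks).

x=3: ŷ = -3 + 4.6·3 = 10.8; e = 7.2 − 10.8 = -3.6
x=5: ŷ = -3 + 4.6·5 = 20; e = 22.2 − 20 = 2.2
x=7: ŷ = -3 + 4.6·7 = 29.2; e = 32.6 − 29.2 = 3.4
x=9: ŷ = -3 + 4.6·9 = 38.4; e = 43.2 − 38.4 = 4.8
x=11: ŷ = -3 + 4.6·11 = 47.6; e = 42.4 − 47.6 = -5.2
x=13: ŷ = -3 + 4.6·13 = 56.8; e = 55.4 − 56.8 = -1.4
x=15: ŷ = -3 + 4.6·15 = 66; e = 65.4 − 66 = -0.6
x=17: ŷ = -3 + 4.6·17 = 75.2; e = 70.4 − 75.2 = -4.8
x=19: ŷ = -3 + 4.6·19 = 84.4; e = 89.6 − 84.4 = 5.2
Signs: − + + + − − − − +
Runs: −×1, +×3, −×4, +×1 → 4

4 runs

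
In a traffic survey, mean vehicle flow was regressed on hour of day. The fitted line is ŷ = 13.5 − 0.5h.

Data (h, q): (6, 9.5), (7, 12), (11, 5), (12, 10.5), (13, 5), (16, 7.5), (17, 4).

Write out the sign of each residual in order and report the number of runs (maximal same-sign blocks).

7 runs

h=6: ŷ = 13.5 − 0.5·6 = 10.5; e = 9.5 − 10.5 = -1
h=7: ŷ = 13.5 − 0.5·7 = 10; e = 12 − 10 = 2
h=11: ŷ = 13.5 − 0.5·11 = 8; e = 5 − 8 = -3
h=12: ŷ = 13.5 − 0.5·12 = 7.5; e = 10.5 − 7.5 = 3
h=13: ŷ = 13.5 − 0.5·13 = 7; e = 5 − 7 = -2
h=16: ŷ = 13.5 − 0.5·16 = 5.5; e = 7.5 − 5.5 = 2
h=17: ŷ = 13.5 − 0.5·17 = 5; e = 4 − 5 = -1
Signs: − + − + − + −
Runs: −×1, +×1, −×1, +×1, −×1, +×1, −×1 → 7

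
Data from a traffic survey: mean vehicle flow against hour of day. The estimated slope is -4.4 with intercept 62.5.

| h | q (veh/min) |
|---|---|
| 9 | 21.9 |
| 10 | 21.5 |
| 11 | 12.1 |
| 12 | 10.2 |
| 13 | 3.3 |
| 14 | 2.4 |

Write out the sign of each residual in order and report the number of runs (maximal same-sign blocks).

6 runs

h=9: q̂ = 62.5 − 4.4·9 = 22.9; r = 21.9 − 22.9 = -1
h=10: q̂ = 62.5 − 4.4·10 = 18.5; r = 21.5 − 18.5 = 3
h=11: q̂ = 62.5 − 4.4·11 = 14.1; r = 12.1 − 14.1 = -2
h=12: q̂ = 62.5 − 4.4·12 = 9.7; r = 10.2 − 9.7 = 0.5
h=13: q̂ = 62.5 − 4.4·13 = 5.3; r = 3.3 − 5.3 = -2
h=14: q̂ = 62.5 − 4.4·14 = 0.9; r = 2.4 − 0.9 = 1.5
Signs: − + − + − +
Runs: −×1, +×1, −×1, +×1, −×1, +×1 → 6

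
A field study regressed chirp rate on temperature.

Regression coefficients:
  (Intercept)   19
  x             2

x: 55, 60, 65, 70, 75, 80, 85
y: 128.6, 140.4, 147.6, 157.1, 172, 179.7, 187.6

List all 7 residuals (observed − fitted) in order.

-0.4, 1.4, -1.4, -1.9, 3, 0.7, -1.4

x=55: ŷ = 19 + 2·55 = 129; r = 128.6 − 129 = -0.4
x=60: ŷ = 19 + 2·60 = 139; r = 140.4 − 139 = 1.4
x=65: ŷ = 19 + 2·65 = 149; r = 147.6 − 149 = -1.4
x=70: ŷ = 19 + 2·70 = 159; r = 157.1 − 159 = -1.9
x=75: ŷ = 19 + 2·75 = 169; r = 172 − 169 = 3
x=80: ŷ = 19 + 2·80 = 179; r = 179.7 − 179 = 0.7
x=85: ŷ = 19 + 2·85 = 189; r = 187.6 − 189 = -1.4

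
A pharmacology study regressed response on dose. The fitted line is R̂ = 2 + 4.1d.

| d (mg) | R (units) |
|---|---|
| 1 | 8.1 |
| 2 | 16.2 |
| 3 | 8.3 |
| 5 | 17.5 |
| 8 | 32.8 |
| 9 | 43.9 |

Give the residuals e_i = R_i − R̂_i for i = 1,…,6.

d=1: R̂ = 2 + 4.1·1 = 6.1; e = 8.1 − 6.1 = 2
d=2: R̂ = 2 + 4.1·2 = 10.2; e = 16.2 − 10.2 = 6
d=3: R̂ = 2 + 4.1·3 = 14.3; e = 8.3 − 14.3 = -6
d=5: R̂ = 2 + 4.1·5 = 22.5; e = 17.5 − 22.5 = -5
d=8: R̂ = 2 + 4.1·8 = 34.8; e = 32.8 − 34.8 = -2
d=9: R̂ = 2 + 4.1·9 = 38.9; e = 43.9 − 38.9 = 5

2, 6, -6, -5, -2, 5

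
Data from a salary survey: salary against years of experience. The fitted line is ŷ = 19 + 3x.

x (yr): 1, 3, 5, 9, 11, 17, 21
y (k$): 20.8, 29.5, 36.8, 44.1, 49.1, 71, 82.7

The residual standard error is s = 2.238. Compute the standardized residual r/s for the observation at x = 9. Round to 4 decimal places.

ŷ = 19 + 3·9 = 46
r = 44.1 − 46 = -1.9
r/s = -1.9 / 2.238 = -0.8490

-0.8490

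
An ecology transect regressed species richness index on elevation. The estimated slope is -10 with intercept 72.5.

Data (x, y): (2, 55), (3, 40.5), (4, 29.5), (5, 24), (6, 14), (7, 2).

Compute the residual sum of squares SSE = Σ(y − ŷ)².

SSE = 24

x=2: ŷ = 72.5 − 10·2 = 52.5; e = 55 − 52.5 = 2.5
x=3: ŷ = 72.5 − 10·3 = 42.5; e = 40.5 − 42.5 = -2
x=4: ŷ = 72.5 − 10·4 = 32.5; e = 29.5 − 32.5 = -3
x=5: ŷ = 72.5 − 10·5 = 22.5; e = 24 − 22.5 = 1.5
x=6: ŷ = 72.5 − 10·6 = 12.5; e = 14 − 12.5 = 1.5
x=7: ŷ = 72.5 − 10·7 = 2.5; e = 2 − 2.5 = -0.5
SSE = 6.25 + 4 + 9 + 2.25 + 2.25 + 0.25 = 24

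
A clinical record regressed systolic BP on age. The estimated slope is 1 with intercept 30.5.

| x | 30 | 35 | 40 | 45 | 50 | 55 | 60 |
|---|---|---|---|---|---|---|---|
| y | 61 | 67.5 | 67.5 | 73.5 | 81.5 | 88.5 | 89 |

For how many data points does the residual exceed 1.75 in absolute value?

x=30: ŷ = 30.5 + 30 = 60.5; e = 61 − 60.5 = 0.5
x=35: ŷ = 30.5 + 35 = 65.5; e = 67.5 − 65.5 = 2
x=40: ŷ = 30.5 + 40 = 70.5; e = 67.5 − 70.5 = -3
x=45: ŷ = 30.5 + 45 = 75.5; e = 73.5 − 75.5 = -2
x=50: ŷ = 30.5 + 50 = 80.5; e = 81.5 − 80.5 = 1
x=55: ŷ = 30.5 + 55 = 85.5; e = 88.5 − 85.5 = 3
x=60: ŷ = 30.5 + 60 = 90.5; e = 89 − 90.5 = -1.5
|e| > 1.75: x=35 (|e|=2), x=40 (|e|=3), x=45 (|e|=2), x=55 (|e|=3) → 4

4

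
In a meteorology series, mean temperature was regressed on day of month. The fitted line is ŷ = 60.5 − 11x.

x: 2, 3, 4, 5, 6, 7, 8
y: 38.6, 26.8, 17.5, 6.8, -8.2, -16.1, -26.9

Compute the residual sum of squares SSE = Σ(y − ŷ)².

x=2: ŷ = 60.5 − 11·2 = 38.5; r = 38.6 − 38.5 = 0.1
x=3: ŷ = 60.5 − 11·3 = 27.5; r = 26.8 − 27.5 = -0.7
x=4: ŷ = 60.5 − 11·4 = 16.5; r = 17.5 − 16.5 = 1
x=5: ŷ = 60.5 − 11·5 = 5.5; r = 6.8 − 5.5 = 1.3
x=6: ŷ = 60.5 − 11·6 = -5.5; r = -8.2 − (-5.5) = -2.7
x=7: ŷ = 60.5 − 11·7 = -16.5; r = -16.1 − (-16.5) = 0.4
x=8: ŷ = 60.5 − 11·8 = -27.5; r = -26.9 − (-27.5) = 0.6
SSE = 0.01 + 0.49 + 1 + 1.69 + 7.29 + 0.16 + 0.36 = 11

SSE = 11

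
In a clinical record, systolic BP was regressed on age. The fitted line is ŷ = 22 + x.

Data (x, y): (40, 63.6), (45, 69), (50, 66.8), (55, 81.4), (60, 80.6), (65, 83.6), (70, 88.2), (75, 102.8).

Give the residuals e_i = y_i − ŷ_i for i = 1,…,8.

x=40: ŷ = 22 + 40 = 62; e = 63.6 − 62 = 1.6
x=45: ŷ = 22 + 45 = 67; e = 69 − 67 = 2
x=50: ŷ = 22 + 50 = 72; e = 66.8 − 72 = -5.2
x=55: ŷ = 22 + 55 = 77; e = 81.4 − 77 = 4.4
x=60: ŷ = 22 + 60 = 82; e = 80.6 − 82 = -1.4
x=65: ŷ = 22 + 65 = 87; e = 83.6 − 87 = -3.4
x=70: ŷ = 22 + 70 = 92; e = 88.2 − 92 = -3.8
x=75: ŷ = 22 + 75 = 97; e = 102.8 − 97 = 5.8

1.6, 2, -5.2, 4.4, -1.4, -3.4, -3.8, 5.8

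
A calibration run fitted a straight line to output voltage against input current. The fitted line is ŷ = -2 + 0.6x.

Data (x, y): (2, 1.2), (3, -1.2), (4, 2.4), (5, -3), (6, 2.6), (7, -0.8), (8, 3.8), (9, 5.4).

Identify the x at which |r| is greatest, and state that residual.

x = 5, r = -4

x=2: ŷ = -2 + 0.6·2 = -0.8; r = 1.2 − (-0.8) = 2
x=3: ŷ = -2 + 0.6·3 = -0.2; r = -1.2 − (-0.2) = -1
x=4: ŷ = -2 + 0.6·4 = 0.4; r = 2.4 − 0.4 = 2
x=5: ŷ = -2 + 0.6·5 = 1; r = -3 − 1 = -4
x=6: ŷ = -2 + 0.6·6 = 1.6; r = 2.6 − 1.6 = 1
x=7: ŷ = -2 + 0.6·7 = 2.2; r = -0.8 − 2.2 = -3
x=8: ŷ = -2 + 0.6·8 = 2.8; r = 3.8 − 2.8 = 1
x=9: ŷ = -2 + 0.6·9 = 3.4; r = 5.4 − 3.4 = 2
Largest |r| is 4 at x = 5, residual -4.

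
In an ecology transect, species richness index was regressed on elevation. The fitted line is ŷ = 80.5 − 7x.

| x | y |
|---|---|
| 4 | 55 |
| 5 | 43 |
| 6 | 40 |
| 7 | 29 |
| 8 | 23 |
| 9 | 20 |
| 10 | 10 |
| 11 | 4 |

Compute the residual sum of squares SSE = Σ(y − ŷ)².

x=4: ŷ = 80.5 − 7·4 = 52.5; e = 55 − 52.5 = 2.5
x=5: ŷ = 80.5 − 7·5 = 45.5; e = 43 − 45.5 = -2.5
x=6: ŷ = 80.5 − 7·6 = 38.5; e = 40 − 38.5 = 1.5
x=7: ŷ = 80.5 − 7·7 = 31.5; e = 29 − 31.5 = -2.5
x=8: ŷ = 80.5 − 7·8 = 24.5; e = 23 − 24.5 = -1.5
x=9: ŷ = 80.5 − 7·9 = 17.5; e = 20 − 17.5 = 2.5
x=10: ŷ = 80.5 − 7·10 = 10.5; e = 10 − 10.5 = -0.5
x=11: ŷ = 80.5 − 7·11 = 3.5; e = 4 − 3.5 = 0.5
SSE = 6.25 + 6.25 + 2.25 + 6.25 + 2.25 + 6.25 + 0.25 + 0.25 = 30

SSE = 30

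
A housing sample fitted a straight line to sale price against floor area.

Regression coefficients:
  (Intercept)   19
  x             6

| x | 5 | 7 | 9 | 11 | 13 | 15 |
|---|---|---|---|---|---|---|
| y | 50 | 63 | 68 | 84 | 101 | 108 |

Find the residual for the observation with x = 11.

ŷ = 19 + 6·11 = 85
r = 84 − 85 = -1

r = -1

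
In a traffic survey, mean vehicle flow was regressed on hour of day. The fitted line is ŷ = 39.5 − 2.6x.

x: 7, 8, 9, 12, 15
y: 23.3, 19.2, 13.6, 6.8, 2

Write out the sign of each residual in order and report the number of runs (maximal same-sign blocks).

x=7: ŷ = 39.5 − 2.6·7 = 21.3; r = 23.3 − 21.3 = 2
x=8: ŷ = 39.5 − 2.6·8 = 18.7; r = 19.2 − 18.7 = 0.5
x=9: ŷ = 39.5 − 2.6·9 = 16.1; r = 13.6 − 16.1 = -2.5
x=12: ŷ = 39.5 − 2.6·12 = 8.3; r = 6.8 − 8.3 = -1.5
x=15: ŷ = 39.5 − 2.6·15 = 0.5; r = 2 − 0.5 = 1.5
Signs: + + − − +
Runs: +×2, −×2, +×1 → 3

3 runs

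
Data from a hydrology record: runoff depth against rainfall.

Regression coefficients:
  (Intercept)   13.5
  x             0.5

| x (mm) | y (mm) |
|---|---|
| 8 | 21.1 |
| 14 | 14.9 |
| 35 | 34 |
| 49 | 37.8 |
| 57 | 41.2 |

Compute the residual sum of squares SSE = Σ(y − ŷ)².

x=8: ŷ = 13.5 + 0.5·8 = 17.5; e = 21.1 − 17.5 = 3.6
x=14: ŷ = 13.5 + 0.5·14 = 20.5; e = 14.9 − 20.5 = -5.6
x=35: ŷ = 13.5 + 0.5·35 = 31; e = 34 − 31 = 3
x=49: ŷ = 13.5 + 0.5·49 = 38; e = 37.8 − 38 = -0.2
x=57: ŷ = 13.5 + 0.5·57 = 42; e = 41.2 − 42 = -0.8
SSE = 12.96 + 31.36 + 9 + 0.04 + 0.64 = 54

SSE = 54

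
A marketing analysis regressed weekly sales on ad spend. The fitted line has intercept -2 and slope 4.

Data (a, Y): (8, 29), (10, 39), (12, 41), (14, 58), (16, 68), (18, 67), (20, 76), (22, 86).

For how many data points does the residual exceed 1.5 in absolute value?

a=8: Ŷ = -2 + 4·8 = 30; e = 29 − 30 = -1
a=10: Ŷ = -2 + 4·10 = 38; e = 39 − 38 = 1
a=12: Ŷ = -2 + 4·12 = 46; e = 41 − 46 = -5
a=14: Ŷ = -2 + 4·14 = 54; e = 58 − 54 = 4
a=16: Ŷ = -2 + 4·16 = 62; e = 68 − 62 = 6
a=18: Ŷ = -2 + 4·18 = 70; e = 67 − 70 = -3
a=20: Ŷ = -2 + 4·20 = 78; e = 76 − 78 = -2
a=22: Ŷ = -2 + 4·22 = 86; e = 86 − 86 = 0
|e| > 1.5: a=12 (|e|=5), a=14 (|e|=4), a=16 (|e|=6), a=18 (|e|=3), a=20 (|e|=2) → 5

5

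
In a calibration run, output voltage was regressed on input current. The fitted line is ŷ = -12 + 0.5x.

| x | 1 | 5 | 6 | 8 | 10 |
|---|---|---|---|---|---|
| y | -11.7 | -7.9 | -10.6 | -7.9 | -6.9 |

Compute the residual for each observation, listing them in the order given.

x=1: ŷ = -12 + 0.5·1 = -11.5; r = -11.7 − (-11.5) = -0.2
x=5: ŷ = -12 + 0.5·5 = -9.5; r = -7.9 − (-9.5) = 1.6
x=6: ŷ = -12 + 0.5·6 = -9; r = -10.6 − (-9) = -1.6
x=8: ŷ = -12 + 0.5·8 = -8; r = -7.9 − (-8) = 0.1
x=10: ŷ = -12 + 0.5·10 = -7; r = -6.9 − (-7) = 0.1

-0.2, 1.6, -1.6, 0.1, 0.1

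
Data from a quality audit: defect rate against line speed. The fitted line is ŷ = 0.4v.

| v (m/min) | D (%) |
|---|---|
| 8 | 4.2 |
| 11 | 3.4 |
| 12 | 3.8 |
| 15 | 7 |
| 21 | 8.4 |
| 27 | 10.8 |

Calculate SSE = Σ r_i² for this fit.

SSE = 4

v=8: ŷ = 0.4·8 = 3.2; r = 4.2 − 3.2 = 1
v=11: ŷ = 0.4·11 = 4.4; r = 3.4 − 4.4 = -1
v=12: ŷ = 0.4·12 = 4.8; r = 3.8 − 4.8 = -1
v=15: ŷ = 0.4·15 = 6; r = 7 − 6 = 1
v=21: ŷ = 0.4·21 = 8.4; r = 8.4 − 8.4 = 0
v=27: ŷ = 0.4·27 = 10.8; r = 10.8 − 10.8 = 0
SSE = 1 + 1 + 1 + 1 + 0 + 0 = 4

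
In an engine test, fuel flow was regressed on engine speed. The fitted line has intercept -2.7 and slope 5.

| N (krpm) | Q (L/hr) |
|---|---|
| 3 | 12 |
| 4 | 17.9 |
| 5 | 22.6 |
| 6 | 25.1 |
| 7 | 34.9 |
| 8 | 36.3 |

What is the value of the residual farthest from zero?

r = 2.6

N=3: ŷ = -2.7 + 5·3 = 12.3; r = 12 − 12.3 = -0.3
N=4: ŷ = -2.7 + 5·4 = 17.3; r = 17.9 − 17.3 = 0.6
N=5: ŷ = -2.7 + 5·5 = 22.3; r = 22.6 − 22.3 = 0.3
N=6: ŷ = -2.7 + 5·6 = 27.3; r = 25.1 − 27.3 = -2.2
N=7: ŷ = -2.7 + 5·7 = 32.3; r = 34.9 − 32.3 = 2.6
N=8: ŷ = -2.7 + 5·8 = 37.3; r = 36.3 − 37.3 = -1
Largest |r| is 2.6 at N = 7, residual 2.6.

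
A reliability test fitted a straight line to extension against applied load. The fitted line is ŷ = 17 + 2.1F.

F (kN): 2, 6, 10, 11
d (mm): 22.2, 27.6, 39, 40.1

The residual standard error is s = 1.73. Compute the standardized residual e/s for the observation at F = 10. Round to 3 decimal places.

0.578

ŷ = 17 + 2.1·10 = 38
e = 39 − 38 = 1
e/s = 1 / 1.73 = 0.578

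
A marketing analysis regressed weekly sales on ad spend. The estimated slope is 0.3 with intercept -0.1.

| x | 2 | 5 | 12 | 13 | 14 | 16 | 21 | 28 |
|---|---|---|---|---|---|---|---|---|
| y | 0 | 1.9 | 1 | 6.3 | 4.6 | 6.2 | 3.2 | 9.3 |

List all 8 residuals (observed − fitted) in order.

x=2: ŷ = -0.1 + 0.3·2 = 0.5; r = 0 − 0.5 = -0.5
x=5: ŷ = -0.1 + 0.3·5 = 1.4; r = 1.9 − 1.4 = 0.5
x=12: ŷ = -0.1 + 0.3·12 = 3.5; r = 1 − 3.5 = -2.5
x=13: ŷ = -0.1 + 0.3·13 = 3.8; r = 6.3 − 3.8 = 2.5
x=14: ŷ = -0.1 + 0.3·14 = 4.1; r = 4.6 − 4.1 = 0.5
x=16: ŷ = -0.1 + 0.3·16 = 4.7; r = 6.2 − 4.7 = 1.5
x=21: ŷ = -0.1 + 0.3·21 = 6.2; r = 3.2 − 6.2 = -3
x=28: ŷ = -0.1 + 0.3·28 = 8.3; r = 9.3 − 8.3 = 1

-0.5, 0.5, -2.5, 2.5, 0.5, 1.5, -3, 1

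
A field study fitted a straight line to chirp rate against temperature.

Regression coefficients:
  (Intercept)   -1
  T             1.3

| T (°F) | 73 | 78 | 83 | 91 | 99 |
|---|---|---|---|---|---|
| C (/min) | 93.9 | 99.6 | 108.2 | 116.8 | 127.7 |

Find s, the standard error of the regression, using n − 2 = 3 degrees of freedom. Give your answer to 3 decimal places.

s = 0.927

T=73: Ĉ = -1 + 1.3·73 = 93.9; e = 93.9 − 93.9 = 0
T=78: Ĉ = -1 + 1.3·78 = 100.4; e = 99.6 − 100.4 = -0.8
T=83: Ĉ = -1 + 1.3·83 = 106.9; e = 108.2 − 106.9 = 1.3
T=91: Ĉ = -1 + 1.3·91 = 117.3; e = 116.8 − 117.3 = -0.5
T=99: Ĉ = -1 + 1.3·99 = 127.7; e = 127.7 − 127.7 = 0
SSE = 0 + 0.64 + 1.69 + 0.25 + 0 = 2.58
s = √(2.58/3) = √0.86 ≈ 0.927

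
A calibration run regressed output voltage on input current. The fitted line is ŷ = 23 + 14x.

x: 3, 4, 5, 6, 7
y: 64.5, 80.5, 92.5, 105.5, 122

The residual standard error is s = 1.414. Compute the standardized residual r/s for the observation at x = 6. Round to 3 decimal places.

-1.061

ŷ = 23 + 14·6 = 107
r = 105.5 − 107 = -1.5
r/s = -1.5 / 1.414 = -1.061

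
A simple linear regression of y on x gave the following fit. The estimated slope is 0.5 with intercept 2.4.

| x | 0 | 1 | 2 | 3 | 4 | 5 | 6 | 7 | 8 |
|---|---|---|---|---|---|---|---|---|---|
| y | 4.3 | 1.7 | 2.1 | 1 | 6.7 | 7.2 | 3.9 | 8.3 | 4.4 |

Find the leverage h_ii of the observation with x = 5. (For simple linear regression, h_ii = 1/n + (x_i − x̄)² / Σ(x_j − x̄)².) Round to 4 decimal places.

x̄ = (0 + 1 + 2 + 3 + 4 + 5 + 6 + 7 + 8)/9 = 4
Σ(x − x̄)² = 16 + 9 + 4 + 1 + 0 + 1 + 4 + 9 + 16 = 60
h = 1/9 + (1)²/60 = 0.111111 + 0.0166667 = 0.1278

h = 0.1278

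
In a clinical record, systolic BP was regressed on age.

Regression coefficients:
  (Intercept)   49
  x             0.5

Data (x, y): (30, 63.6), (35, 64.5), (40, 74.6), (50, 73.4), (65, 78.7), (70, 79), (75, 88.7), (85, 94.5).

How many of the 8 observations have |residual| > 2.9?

x=30: ŷ = 49 + 0.5·30 = 64; e = 63.6 − 64 = -0.4
x=35: ŷ = 49 + 0.5·35 = 66.5; e = 64.5 − 66.5 = -2
x=40: ŷ = 49 + 0.5·40 = 69; e = 74.6 − 69 = 5.6
x=50: ŷ = 49 + 0.5·50 = 74; e = 73.4 − 74 = -0.6
x=65: ŷ = 49 + 0.5·65 = 81.5; e = 78.7 − 81.5 = -2.8
x=70: ŷ = 49 + 0.5·70 = 84; e = 79 − 84 = -5
x=75: ŷ = 49 + 0.5·75 = 86.5; e = 88.7 − 86.5 = 2.2
x=85: ŷ = 49 + 0.5·85 = 91.5; e = 94.5 − 91.5 = 3
|e| > 2.9: x=40 (|e|=5.6), x=70 (|e|=5), x=85 (|e|=3) → 3

3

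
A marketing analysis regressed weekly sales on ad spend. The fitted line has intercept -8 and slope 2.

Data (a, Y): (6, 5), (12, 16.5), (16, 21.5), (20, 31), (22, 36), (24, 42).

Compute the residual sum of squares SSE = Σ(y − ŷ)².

SSE = 12.5

a=6: ŷ = -8 + 2·6 = 4; r = 5 − 4 = 1
a=12: ŷ = -8 + 2·12 = 16; r = 16.5 − 16 = 0.5
a=16: ŷ = -8 + 2·16 = 24; r = 21.5 − 24 = -2.5
a=20: ŷ = -8 + 2·20 = 32; r = 31 − 32 = -1
a=22: ŷ = -8 + 2·22 = 36; r = 36 − 36 = 0
a=24: ŷ = -8 + 2·24 = 40; r = 42 − 40 = 2
SSE = 1 + 0.25 + 6.25 + 1 + 0 + 4 = 12.5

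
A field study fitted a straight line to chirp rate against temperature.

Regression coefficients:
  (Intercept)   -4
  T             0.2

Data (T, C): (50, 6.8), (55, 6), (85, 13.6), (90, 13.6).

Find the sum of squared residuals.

T=50: Ĉ = -4 + 0.2·50 = 6; r = 6.8 − 6 = 0.8
T=55: Ĉ = -4 + 0.2·55 = 7; r = 6 − 7 = -1
T=85: Ĉ = -4 + 0.2·85 = 13; r = 13.6 − 13 = 0.6
T=90: Ĉ = -4 + 0.2·90 = 14; r = 13.6 − 14 = -0.4
SSE = 0.64 + 1 + 0.36 + 0.16 = 2.16

SSE = 2.16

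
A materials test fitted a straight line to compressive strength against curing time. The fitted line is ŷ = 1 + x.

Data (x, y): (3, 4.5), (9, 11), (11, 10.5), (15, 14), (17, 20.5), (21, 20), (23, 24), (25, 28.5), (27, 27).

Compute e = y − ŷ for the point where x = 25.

e = 2.5

ŷ = 1 + 25 = 26
e = 28.5 − 26 = 2.5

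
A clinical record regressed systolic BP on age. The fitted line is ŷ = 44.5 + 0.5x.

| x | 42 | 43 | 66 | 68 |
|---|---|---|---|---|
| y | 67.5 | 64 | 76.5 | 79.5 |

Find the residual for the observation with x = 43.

ŷ = 44.5 + 0.5·43 = 66
r = 64 − 66 = -2

r = -2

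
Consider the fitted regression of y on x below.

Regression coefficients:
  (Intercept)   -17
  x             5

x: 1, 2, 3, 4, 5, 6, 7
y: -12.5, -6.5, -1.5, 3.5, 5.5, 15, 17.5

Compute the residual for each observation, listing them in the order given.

x=1: ŷ = -17 + 5·1 = -12; r = -12.5 − (-12) = -0.5
x=2: ŷ = -17 + 5·2 = -7; r = -6.5 − (-7) = 0.5
x=3: ŷ = -17 + 5·3 = -2; r = -1.5 − (-2) = 0.5
x=4: ŷ = -17 + 5·4 = 3; r = 3.5 − 3 = 0.5
x=5: ŷ = -17 + 5·5 = 8; r = 5.5 − 8 = -2.5
x=6: ŷ = -17 + 5·6 = 13; r = 15 − 13 = 2
x=7: ŷ = -17 + 5·7 = 18; r = 17.5 − 18 = -0.5

-0.5, 0.5, 0.5, 0.5, -2.5, 2, -0.5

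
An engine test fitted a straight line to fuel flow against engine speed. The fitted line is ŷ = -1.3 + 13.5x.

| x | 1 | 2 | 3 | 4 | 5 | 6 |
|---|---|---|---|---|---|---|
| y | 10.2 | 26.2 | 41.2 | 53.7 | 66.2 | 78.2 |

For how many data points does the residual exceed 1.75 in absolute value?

2

x=1: ŷ = -1.3 + 13.5·1 = 12.2; r = 10.2 − 12.2 = -2
x=2: ŷ = -1.3 + 13.5·2 = 25.7; r = 26.2 − 25.7 = 0.5
x=3: ŷ = -1.3 + 13.5·3 = 39.2; r = 41.2 − 39.2 = 2
x=4: ŷ = -1.3 + 13.5·4 = 52.7; r = 53.7 − 52.7 = 1
x=5: ŷ = -1.3 + 13.5·5 = 66.2; r = 66.2 − 66.2 = 0
x=6: ŷ = -1.3 + 13.5·6 = 79.7; r = 78.2 − 79.7 = -1.5
|r| > 1.75: x=1 (|r|=2), x=3 (|r|=2) → 2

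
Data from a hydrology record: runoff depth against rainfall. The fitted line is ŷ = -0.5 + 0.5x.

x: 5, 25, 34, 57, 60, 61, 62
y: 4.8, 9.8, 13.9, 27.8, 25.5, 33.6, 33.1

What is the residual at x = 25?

r = -2.2

ŷ = -0.5 + 0.5·25 = 12
r = 9.8 − 12 = -2.2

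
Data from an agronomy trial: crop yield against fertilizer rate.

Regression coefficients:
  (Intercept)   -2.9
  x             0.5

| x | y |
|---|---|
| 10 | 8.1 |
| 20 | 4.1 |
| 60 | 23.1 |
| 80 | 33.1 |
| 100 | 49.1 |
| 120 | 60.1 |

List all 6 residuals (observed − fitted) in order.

6, -3, -4, -4, 2, 3

x=10: ŷ = -2.9 + 0.5·10 = 2.1; r = 8.1 − 2.1 = 6
x=20: ŷ = -2.9 + 0.5·20 = 7.1; r = 4.1 − 7.1 = -3
x=60: ŷ = -2.9 + 0.5·60 = 27.1; r = 23.1 − 27.1 = -4
x=80: ŷ = -2.9 + 0.5·80 = 37.1; r = 33.1 − 37.1 = -4
x=100: ŷ = -2.9 + 0.5·100 = 47.1; r = 49.1 − 47.1 = 2
x=120: ŷ = -2.9 + 0.5·120 = 57.1; r = 60.1 − 57.1 = 3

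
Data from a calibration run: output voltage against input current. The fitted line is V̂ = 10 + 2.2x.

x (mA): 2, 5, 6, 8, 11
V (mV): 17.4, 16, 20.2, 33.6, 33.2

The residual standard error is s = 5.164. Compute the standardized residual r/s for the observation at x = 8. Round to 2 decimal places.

V̂ = 10 + 2.2·8 = 27.6
r = 33.6 − 27.6 = 6
r/s = 6 / 5.164 = 1.16

1.16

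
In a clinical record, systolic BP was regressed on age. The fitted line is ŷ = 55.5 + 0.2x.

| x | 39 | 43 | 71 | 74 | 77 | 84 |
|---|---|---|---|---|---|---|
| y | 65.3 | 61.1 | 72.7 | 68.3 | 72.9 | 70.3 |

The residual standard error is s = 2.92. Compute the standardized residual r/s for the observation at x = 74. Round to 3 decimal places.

-0.685

ŷ = 55.5 + 0.2·74 = 70.3
r = 68.3 − 70.3 = -2
r/s = -2 / 2.92 = -0.685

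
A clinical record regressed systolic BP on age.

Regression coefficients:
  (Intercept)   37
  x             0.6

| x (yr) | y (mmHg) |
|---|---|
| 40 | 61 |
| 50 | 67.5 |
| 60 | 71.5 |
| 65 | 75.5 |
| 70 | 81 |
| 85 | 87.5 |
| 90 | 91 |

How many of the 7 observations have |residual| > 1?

2

x=40: ŷ = 37 + 0.6·40 = 61; e = 61 − 61 = 0
x=50: ŷ = 37 + 0.6·50 = 67; e = 67.5 − 67 = 0.5
x=60: ŷ = 37 + 0.6·60 = 73; e = 71.5 − 73 = -1.5
x=65: ŷ = 37 + 0.6·65 = 76; e = 75.5 − 76 = -0.5
x=70: ŷ = 37 + 0.6·70 = 79; e = 81 − 79 = 2
x=85: ŷ = 37 + 0.6·85 = 88; e = 87.5 − 88 = -0.5
x=90: ŷ = 37 + 0.6·90 = 91; e = 91 − 91 = 0
|e| > 1: x=60 (|e|=1.5), x=70 (|e|=2) → 2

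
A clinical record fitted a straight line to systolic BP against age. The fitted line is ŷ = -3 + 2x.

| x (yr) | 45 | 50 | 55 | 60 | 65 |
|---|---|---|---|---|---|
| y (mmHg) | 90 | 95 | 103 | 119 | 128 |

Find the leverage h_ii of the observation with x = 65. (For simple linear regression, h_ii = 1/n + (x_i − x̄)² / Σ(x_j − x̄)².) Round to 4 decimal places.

x̄ = (45 + 50 + 55 + 60 + 65)/5 = 55
Σ(x − x̄)² = 100 + 25 + 0 + 25 + 100 = 250
h = 1/5 + (10)²/250 = 0.2 + 0.4 = 0.6000

h = 0.6000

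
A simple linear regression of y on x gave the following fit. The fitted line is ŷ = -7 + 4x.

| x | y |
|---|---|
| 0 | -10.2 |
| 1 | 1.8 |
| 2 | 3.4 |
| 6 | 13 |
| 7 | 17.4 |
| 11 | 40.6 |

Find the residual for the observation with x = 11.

ŷ = -7 + 4·11 = 37
r = 40.6 − 37 = 3.6

r = 3.6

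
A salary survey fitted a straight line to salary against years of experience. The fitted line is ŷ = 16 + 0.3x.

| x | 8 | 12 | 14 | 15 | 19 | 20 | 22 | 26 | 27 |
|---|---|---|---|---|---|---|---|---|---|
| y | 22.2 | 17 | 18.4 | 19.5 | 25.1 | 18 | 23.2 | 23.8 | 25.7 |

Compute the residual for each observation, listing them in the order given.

3.8, -2.6, -1.8, -1, 3.4, -4, 0.6, 0, 1.6

x=8: ŷ = 16 + 0.3·8 = 18.4; e = 22.2 − 18.4 = 3.8
x=12: ŷ = 16 + 0.3·12 = 19.6; e = 17 − 19.6 = -2.6
x=14: ŷ = 16 + 0.3·14 = 20.2; e = 18.4 − 20.2 = -1.8
x=15: ŷ = 16 + 0.3·15 = 20.5; e = 19.5 − 20.5 = -1
x=19: ŷ = 16 + 0.3·19 = 21.7; e = 25.1 − 21.7 = 3.4
x=20: ŷ = 16 + 0.3·20 = 22; e = 18 − 22 = -4
x=22: ŷ = 16 + 0.3·22 = 22.6; e = 23.2 − 22.6 = 0.6
x=26: ŷ = 16 + 0.3·26 = 23.8; e = 23.8 − 23.8 = 0
x=27: ŷ = 16 + 0.3·27 = 24.1; e = 25.7 − 24.1 = 1.6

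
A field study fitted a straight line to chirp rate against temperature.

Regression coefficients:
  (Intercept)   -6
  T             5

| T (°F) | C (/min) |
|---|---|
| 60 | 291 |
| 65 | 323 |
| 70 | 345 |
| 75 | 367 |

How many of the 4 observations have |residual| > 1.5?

T=60: ŷ = -6 + 5·60 = 294; e = 291 − 294 = -3
T=65: ŷ = -6 + 5·65 = 319; e = 323 − 319 = 4
T=70: ŷ = -6 + 5·70 = 344; e = 345 − 344 = 1
T=75: ŷ = -6 + 5·75 = 369; e = 367 − 369 = -2
|e| > 1.5: T=60 (|e|=3), T=65 (|e|=4), T=75 (|e|=2) → 3

3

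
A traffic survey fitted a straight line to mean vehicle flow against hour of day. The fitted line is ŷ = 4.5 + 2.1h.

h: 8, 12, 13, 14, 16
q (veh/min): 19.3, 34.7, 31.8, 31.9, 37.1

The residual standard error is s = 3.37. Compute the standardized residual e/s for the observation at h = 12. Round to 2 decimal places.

1.48

ŷ = 4.5 + 2.1·12 = 29.7
e = 34.7 − 29.7 = 5
e/s = 5 / 3.37 = 1.48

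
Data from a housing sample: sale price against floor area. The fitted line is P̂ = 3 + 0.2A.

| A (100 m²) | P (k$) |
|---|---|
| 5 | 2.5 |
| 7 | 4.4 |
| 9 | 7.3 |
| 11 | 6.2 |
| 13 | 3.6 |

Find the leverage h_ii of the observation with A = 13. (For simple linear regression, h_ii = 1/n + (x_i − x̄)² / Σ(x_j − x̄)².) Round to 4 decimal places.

Ā = (5 + 7 + 9 + 11 + 13)/5 = 9
Σ(A − Ā)² = 16 + 4 + 0 + 4 + 16 = 40
h = 1/5 + (4)²/40 = 0.2 + 0.4 = 0.6000

h = 0.6000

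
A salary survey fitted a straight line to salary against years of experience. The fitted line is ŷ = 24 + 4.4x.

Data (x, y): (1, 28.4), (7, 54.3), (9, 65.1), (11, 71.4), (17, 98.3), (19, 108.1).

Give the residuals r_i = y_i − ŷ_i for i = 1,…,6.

x=1: ŷ = 24 + 4.4·1 = 28.4; r = 28.4 − 28.4 = 0
x=7: ŷ = 24 + 4.4·7 = 54.8; r = 54.3 − 54.8 = -0.5
x=9: ŷ = 24 + 4.4·9 = 63.6; r = 65.1 − 63.6 = 1.5
x=11: ŷ = 24 + 4.4·11 = 72.4; r = 71.4 − 72.4 = -1
x=17: ŷ = 24 + 4.4·17 = 98.8; r = 98.3 − 98.8 = -0.5
x=19: ŷ = 24 + 4.4·19 = 107.6; r = 108.1 − 107.6 = 0.5

0, -0.5, 1.5, -1, -0.5, 0.5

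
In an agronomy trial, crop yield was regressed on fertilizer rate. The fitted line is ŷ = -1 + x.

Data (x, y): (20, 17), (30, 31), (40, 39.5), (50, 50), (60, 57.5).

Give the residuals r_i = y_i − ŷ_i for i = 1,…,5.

-2, 2, 0.5, 1, -1.5

x=20: ŷ = -1 + 20 = 19; r = 17 − 19 = -2
x=30: ŷ = -1 + 30 = 29; r = 31 − 29 = 2
x=40: ŷ = -1 + 40 = 39; r = 39.5 − 39 = 0.5
x=50: ŷ = -1 + 50 = 49; r = 50 − 49 = 1
x=60: ŷ = -1 + 60 = 59; r = 57.5 − 59 = -1.5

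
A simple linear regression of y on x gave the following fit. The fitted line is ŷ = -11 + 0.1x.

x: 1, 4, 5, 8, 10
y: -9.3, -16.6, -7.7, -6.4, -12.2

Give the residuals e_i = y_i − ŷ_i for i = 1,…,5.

x=1: ŷ = -11 + 0.1·1 = -10.9; e = -9.3 − (-10.9) = 1.6
x=4: ŷ = -11 + 0.1·4 = -10.6; e = -16.6 − (-10.6) = -6
x=5: ŷ = -11 + 0.1·5 = -10.5; e = -7.7 − (-10.5) = 2.8
x=8: ŷ = -11 + 0.1·8 = -10.2; e = -6.4 − (-10.2) = 3.8
x=10: ŷ = -11 + 0.1·10 = -10; e = -12.2 − (-10) = -2.2

1.6, -6, 2.8, 3.8, -2.2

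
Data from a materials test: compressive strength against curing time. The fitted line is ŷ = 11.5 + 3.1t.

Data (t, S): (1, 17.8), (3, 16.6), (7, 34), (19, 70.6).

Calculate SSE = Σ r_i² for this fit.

SSE = 28.56

t=1: ŷ = 11.5 + 3.1·1 = 14.6; r = 17.8 − 14.6 = 3.2
t=3: ŷ = 11.5 + 3.1·3 = 20.8; r = 16.6 − 20.8 = -4.2
t=7: ŷ = 11.5 + 3.1·7 = 33.2; r = 34 − 33.2 = 0.8
t=19: ŷ = 11.5 + 3.1·19 = 70.4; r = 70.6 − 70.4 = 0.2
SSE = 10.24 + 17.64 + 0.64 + 0.04 = 28.56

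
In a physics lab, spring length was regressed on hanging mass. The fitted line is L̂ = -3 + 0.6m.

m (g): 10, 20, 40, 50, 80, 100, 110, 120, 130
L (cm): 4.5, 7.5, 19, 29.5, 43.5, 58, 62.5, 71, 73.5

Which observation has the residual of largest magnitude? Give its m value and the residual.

m=10: L̂ = -3 + 0.6·10 = 3; e = 4.5 − 3 = 1.5
m=20: L̂ = -3 + 0.6·20 = 9; e = 7.5 − 9 = -1.5
m=40: L̂ = -3 + 0.6·40 = 21; e = 19 − 21 = -2
m=50: L̂ = -3 + 0.6·50 = 27; e = 29.5 − 27 = 2.5
m=80: L̂ = -3 + 0.6·80 = 45; e = 43.5 − 45 = -1.5
m=100: L̂ = -3 + 0.6·100 = 57; e = 58 − 57 = 1
m=110: L̂ = -3 + 0.6·110 = 63; e = 62.5 − 63 = -0.5
m=120: L̂ = -3 + 0.6·120 = 69; e = 71 − 69 = 2
m=130: L̂ = -3 + 0.6·130 = 75; e = 73.5 − 75 = -1.5
Largest |e| is 2.5 at m = 50, residual 2.5.

m = 50, e = 2.5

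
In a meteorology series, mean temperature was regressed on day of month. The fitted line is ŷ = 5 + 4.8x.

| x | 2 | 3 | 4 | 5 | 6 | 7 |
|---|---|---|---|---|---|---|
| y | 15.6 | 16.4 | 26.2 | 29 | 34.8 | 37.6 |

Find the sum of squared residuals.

SSE = 16

x=2: ŷ = 5 + 4.8·2 = 14.6; r = 15.6 − 14.6 = 1
x=3: ŷ = 5 + 4.8·3 = 19.4; r = 16.4 − 19.4 = -3
x=4: ŷ = 5 + 4.8·4 = 24.2; r = 26.2 − 24.2 = 2
x=5: ŷ = 5 + 4.8·5 = 29; r = 29 − 29 = 0
x=6: ŷ = 5 + 4.8·6 = 33.8; r = 34.8 − 33.8 = 1
x=7: ŷ = 5 + 4.8·7 = 38.6; r = 37.6 − 38.6 = -1
SSE = 1 + 9 + 4 + 0 + 1 + 1 = 16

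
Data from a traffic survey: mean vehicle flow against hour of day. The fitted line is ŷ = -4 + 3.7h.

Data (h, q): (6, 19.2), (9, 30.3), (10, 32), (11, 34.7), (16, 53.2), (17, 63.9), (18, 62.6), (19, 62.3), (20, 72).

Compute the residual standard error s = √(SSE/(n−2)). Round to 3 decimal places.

h=6: ŷ = -4 + 3.7·6 = 18.2; e = 19.2 − 18.2 = 1
h=9: ŷ = -4 + 3.7·9 = 29.3; e = 30.3 − 29.3 = 1
h=10: ŷ = -4 + 3.7·10 = 33; e = 32 − 33 = -1
h=11: ŷ = -4 + 3.7·11 = 36.7; e = 34.7 − 36.7 = -2
h=16: ŷ = -4 + 3.7·16 = 55.2; e = 53.2 − 55.2 = -2
h=17: ŷ = -4 + 3.7·17 = 58.9; e = 63.9 − 58.9 = 5
h=18: ŷ = -4 + 3.7·18 = 62.6; e = 62.6 − 62.6 = 0
h=19: ŷ = -4 + 3.7·19 = 66.3; e = 62.3 − 66.3 = -4
h=20: ŷ = -4 + 3.7·20 = 70; e = 72 − 70 = 2
SSE = 1 + 1 + 1 + 4 + 4 + 25 + 0 + 16 + 4 = 56
s = √(56/7) = √8 ≈ 2.828

s = 2.828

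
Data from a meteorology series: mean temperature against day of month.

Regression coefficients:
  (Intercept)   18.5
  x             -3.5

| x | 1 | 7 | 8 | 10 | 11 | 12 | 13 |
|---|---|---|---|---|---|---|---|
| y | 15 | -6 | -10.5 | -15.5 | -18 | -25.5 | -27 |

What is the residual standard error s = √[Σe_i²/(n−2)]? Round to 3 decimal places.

s = 1.414

x=1: ŷ = 18.5 − 3.5·1 = 15; e = 15 − 15 = 0
x=7: ŷ = 18.5 − 3.5·7 = -6; e = -6 − (-6) = 0
x=8: ŷ = 18.5 − 3.5·8 = -9.5; e = -10.5 − (-9.5) = -1
x=10: ŷ = 18.5 − 3.5·10 = -16.5; e = -15.5 − (-16.5) = 1
x=11: ŷ = 18.5 − 3.5·11 = -20; e = -18 − (-20) = 2
x=12: ŷ = 18.5 − 3.5·12 = -23.5; e = -25.5 − (-23.5) = -2
x=13: ŷ = 18.5 − 3.5·13 = -27; e = -27 − (-27) = 0
SSE = 0 + 0 + 1 + 1 + 4 + 4 + 0 = 10
s = √(10/5) = √2 ≈ 1.414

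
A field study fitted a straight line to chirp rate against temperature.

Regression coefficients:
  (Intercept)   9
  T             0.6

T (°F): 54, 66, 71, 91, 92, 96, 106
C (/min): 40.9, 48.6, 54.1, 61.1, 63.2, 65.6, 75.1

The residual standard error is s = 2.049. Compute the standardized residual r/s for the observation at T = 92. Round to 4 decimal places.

-0.4880

ŷ = 9 + 0.6·92 = 64.2
r = 63.2 − 64.2 = -1
r/s = -1 / 2.049 = -0.4880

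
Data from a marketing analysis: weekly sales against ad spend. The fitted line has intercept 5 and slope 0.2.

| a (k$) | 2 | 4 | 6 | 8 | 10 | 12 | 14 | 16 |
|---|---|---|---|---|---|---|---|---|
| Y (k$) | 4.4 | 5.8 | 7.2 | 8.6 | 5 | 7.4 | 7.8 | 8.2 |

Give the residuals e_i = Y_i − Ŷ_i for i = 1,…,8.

-1, 0, 1, 2, -2, 0, 0, 0

a=2: Ŷ = 5 + 0.2·2 = 5.4; e = 4.4 − 5.4 = -1
a=4: Ŷ = 5 + 0.2·4 = 5.8; e = 5.8 − 5.8 = 0
a=6: Ŷ = 5 + 0.2·6 = 6.2; e = 7.2 − 6.2 = 1
a=8: Ŷ = 5 + 0.2·8 = 6.6; e = 8.6 − 6.6 = 2
a=10: Ŷ = 5 + 0.2·10 = 7; e = 5 − 7 = -2
a=12: Ŷ = 5 + 0.2·12 = 7.4; e = 7.4 − 7.4 = 0
a=14: Ŷ = 5 + 0.2·14 = 7.8; e = 7.8 − 7.8 = 0
a=16: Ŷ = 5 + 0.2·16 = 8.2; e = 8.2 − 8.2 = 0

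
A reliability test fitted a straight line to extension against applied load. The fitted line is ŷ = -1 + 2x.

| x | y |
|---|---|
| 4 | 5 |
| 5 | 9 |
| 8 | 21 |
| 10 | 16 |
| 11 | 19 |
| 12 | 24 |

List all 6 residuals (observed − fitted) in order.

-2, 0, 6, -3, -2, 1

x=4: ŷ = -1 + 2·4 = 7; e = 5 − 7 = -2
x=5: ŷ = -1 + 2·5 = 9; e = 9 − 9 = 0
x=8: ŷ = -1 + 2·8 = 15; e = 21 − 15 = 6
x=10: ŷ = -1 + 2·10 = 19; e = 16 − 19 = -3
x=11: ŷ = -1 + 2·11 = 21; e = 19 − 21 = -2
x=12: ŷ = -1 + 2·12 = 23; e = 24 − 23 = 1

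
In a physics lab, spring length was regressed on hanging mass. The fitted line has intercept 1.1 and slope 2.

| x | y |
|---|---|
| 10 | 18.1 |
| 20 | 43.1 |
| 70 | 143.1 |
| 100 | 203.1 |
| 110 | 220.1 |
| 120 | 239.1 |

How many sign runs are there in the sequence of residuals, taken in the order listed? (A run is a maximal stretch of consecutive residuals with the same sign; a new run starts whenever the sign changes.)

x=10: ŷ = 1.1 + 2·10 = 21.1; r = 18.1 − 21.1 = -3
x=20: ŷ = 1.1 + 2·20 = 41.1; r = 43.1 − 41.1 = 2
x=70: ŷ = 1.1 + 2·70 = 141.1; r = 143.1 − 141.1 = 2
x=100: ŷ = 1.1 + 2·100 = 201.1; r = 203.1 − 201.1 = 2
x=110: ŷ = 1.1 + 2·110 = 221.1; r = 220.1 − 221.1 = -1
x=120: ŷ = 1.1 + 2·120 = 241.1; r = 239.1 − 241.1 = -2
Signs: − + + + − −
Runs: −×1, +×3, −×2 → 3

3 runs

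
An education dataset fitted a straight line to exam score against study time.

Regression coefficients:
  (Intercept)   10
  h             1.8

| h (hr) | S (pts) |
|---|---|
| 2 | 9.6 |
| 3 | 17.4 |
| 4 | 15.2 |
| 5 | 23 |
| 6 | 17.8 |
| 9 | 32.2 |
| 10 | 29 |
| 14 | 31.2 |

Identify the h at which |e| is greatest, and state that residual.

h = 9, e = 6

h=2: Ŝ = 10 + 1.8·2 = 13.6; e = 9.6 − 13.6 = -4
h=3: Ŝ = 10 + 1.8·3 = 15.4; e = 17.4 − 15.4 = 2
h=4: Ŝ = 10 + 1.8·4 = 17.2; e = 15.2 − 17.2 = -2
h=5: Ŝ = 10 + 1.8·5 = 19; e = 23 − 19 = 4
h=6: Ŝ = 10 + 1.8·6 = 20.8; e = 17.8 − 20.8 = -3
h=9: Ŝ = 10 + 1.8·9 = 26.2; e = 32.2 − 26.2 = 6
h=10: Ŝ = 10 + 1.8·10 = 28; e = 29 − 28 = 1
h=14: Ŝ = 10 + 1.8·14 = 35.2; e = 31.2 − 35.2 = -4
Largest |e| is 6 at h = 9, residual 6.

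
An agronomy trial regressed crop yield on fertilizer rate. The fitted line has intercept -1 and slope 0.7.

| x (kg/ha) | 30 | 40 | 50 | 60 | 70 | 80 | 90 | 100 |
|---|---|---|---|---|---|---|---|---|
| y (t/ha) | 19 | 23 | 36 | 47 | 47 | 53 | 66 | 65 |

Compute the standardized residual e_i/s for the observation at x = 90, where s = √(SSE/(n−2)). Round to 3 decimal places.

1.011

x=30: ŷ = -1 + 0.7·30 = 20; e = 19 − 20 = -1
x=40: ŷ = -1 + 0.7·40 = 27; e = 23 − 27 = -4
x=50: ŷ = -1 + 0.7·50 = 34; e = 36 − 34 = 2
x=60: ŷ = -1 + 0.7·60 = 41; e = 47 − 41 = 6
x=70: ŷ = -1 + 0.7·70 = 48; e = 47 − 48 = -1
x=80: ŷ = -1 + 0.7·80 = 55; e = 53 − 55 = -2
x=90: ŷ = -1 + 0.7·90 = 62; e = 66 − 62 = 4
x=100: ŷ = -1 + 0.7·100 = 69; e = 65 − 69 = -4
SSE = 1 + 16 + 4 + 36 + 1 + 4 + 16 + 16 = 94
s = √(94/6) = 3.95811
e/s = 4 / 3.95811 = 1.011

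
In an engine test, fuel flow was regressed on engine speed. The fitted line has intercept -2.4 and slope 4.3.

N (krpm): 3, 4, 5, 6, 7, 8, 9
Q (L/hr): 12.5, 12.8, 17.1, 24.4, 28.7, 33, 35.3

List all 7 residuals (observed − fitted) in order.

2, -2, -2, 1, 1, 1, -1

N=3: ŷ = -2.4 + 4.3·3 = 10.5; r = 12.5 − 10.5 = 2
N=4: ŷ = -2.4 + 4.3·4 = 14.8; r = 12.8 − 14.8 = -2
N=5: ŷ = -2.4 + 4.3·5 = 19.1; r = 17.1 − 19.1 = -2
N=6: ŷ = -2.4 + 4.3·6 = 23.4; r = 24.4 − 23.4 = 1
N=7: ŷ = -2.4 + 4.3·7 = 27.7; r = 28.7 − 27.7 = 1
N=8: ŷ = -2.4 + 4.3·8 = 32; r = 33 − 32 = 1
N=9: ŷ = -2.4 + 4.3·9 = 36.3; r = 35.3 − 36.3 = -1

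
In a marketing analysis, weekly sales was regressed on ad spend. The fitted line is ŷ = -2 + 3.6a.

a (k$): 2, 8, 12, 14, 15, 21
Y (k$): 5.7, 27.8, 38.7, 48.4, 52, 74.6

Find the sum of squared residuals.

SSE = 8.5

a=2: ŷ = -2 + 3.6·2 = 5.2; e = 5.7 − 5.2 = 0.5
a=8: ŷ = -2 + 3.6·8 = 26.8; e = 27.8 − 26.8 = 1
a=12: ŷ = -2 + 3.6·12 = 41.2; e = 38.7 − 41.2 = -2.5
a=14: ŷ = -2 + 3.6·14 = 48.4; e = 48.4 − 48.4 = 0
a=15: ŷ = -2 + 3.6·15 = 52; e = 52 − 52 = 0
a=21: ŷ = -2 + 3.6·21 = 73.6; e = 74.6 − 73.6 = 1
SSE = 0.25 + 1 + 6.25 + 0 + 0 + 1 = 8.5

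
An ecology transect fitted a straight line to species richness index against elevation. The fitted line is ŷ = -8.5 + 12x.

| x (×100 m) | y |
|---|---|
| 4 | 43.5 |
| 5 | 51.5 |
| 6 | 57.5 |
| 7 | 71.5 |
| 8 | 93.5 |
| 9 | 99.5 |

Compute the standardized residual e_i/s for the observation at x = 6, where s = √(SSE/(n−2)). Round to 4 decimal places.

-1.1767

x=4: ŷ = -8.5 + 12·4 = 39.5; e = 43.5 − 39.5 = 4
x=5: ŷ = -8.5 + 12·5 = 51.5; e = 51.5 − 51.5 = 0
x=6: ŷ = -8.5 + 12·6 = 63.5; e = 57.5 − 63.5 = -6
x=7: ŷ = -8.5 + 12·7 = 75.5; e = 71.5 − 75.5 = -4
x=8: ŷ = -8.5 + 12·8 = 87.5; e = 93.5 − 87.5 = 6
x=9: ŷ = -8.5 + 12·9 = 99.5; e = 99.5 − 99.5 = 0
SSE = 16 + 0 + 36 + 16 + 36 + 0 = 104
s = √(104/4) = 5.09902
e/s = -6 / 5.09902 = -1.1767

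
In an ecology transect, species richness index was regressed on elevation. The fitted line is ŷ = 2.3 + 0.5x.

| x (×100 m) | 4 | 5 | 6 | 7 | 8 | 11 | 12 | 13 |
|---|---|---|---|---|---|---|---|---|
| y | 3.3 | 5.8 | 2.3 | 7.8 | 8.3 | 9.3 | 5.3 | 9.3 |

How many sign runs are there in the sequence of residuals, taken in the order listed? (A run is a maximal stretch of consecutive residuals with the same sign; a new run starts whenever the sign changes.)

6 runs

x=4: ŷ = 2.3 + 0.5·4 = 4.3; e = 3.3 − 4.3 = -1
x=5: ŷ = 2.3 + 0.5·5 = 4.8; e = 5.8 − 4.8 = 1
x=6: ŷ = 2.3 + 0.5·6 = 5.3; e = 2.3 − 5.3 = -3
x=7: ŷ = 2.3 + 0.5·7 = 5.8; e = 7.8 − 5.8 = 2
x=8: ŷ = 2.3 + 0.5·8 = 6.3; e = 8.3 − 6.3 = 2
x=11: ŷ = 2.3 + 0.5·11 = 7.8; e = 9.3 − 7.8 = 1.5
x=12: ŷ = 2.3 + 0.5·12 = 8.3; e = 5.3 − 8.3 = -3
x=13: ŷ = 2.3 + 0.5·13 = 8.8; e = 9.3 − 8.8 = 0.5
Signs: − + − + + + − +
Runs: −×1, +×1, −×1, +×3, −×1, +×1 → 6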